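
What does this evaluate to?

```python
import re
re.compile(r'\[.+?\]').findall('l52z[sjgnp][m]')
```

['[sjgnp]', '[m]']

Because the quantifier is non-greedy, it stops expanding at the earliest point where the rest of the pattern can succeed.
Walking the string: at [4:11] → '[sjgnp]'; at [11:14] → '[m]'.
With no groups in the pattern, `findall` gives back each whole match — 2 here.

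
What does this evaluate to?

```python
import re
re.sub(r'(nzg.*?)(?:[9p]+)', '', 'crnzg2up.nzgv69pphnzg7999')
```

'cr.h'

Pattern: the literal 'nzg', then zero or more of any character (lazy) (captured); then one or more of one of [9p] (non-capturing group).
Each match is replaced by ''.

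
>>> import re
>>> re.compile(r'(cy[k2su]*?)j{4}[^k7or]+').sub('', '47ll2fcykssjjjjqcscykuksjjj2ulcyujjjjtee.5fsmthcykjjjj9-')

'47ll2fkuksjjj2ulkjjjj9-'

Pattern: the literal 'cy', then zero or more of one of [k2su] (lazy) (captured); then exactly 4 of the literal 'j', then one or more of any character except [k7or].
Matches: at [6:20] → 'cykssjjjjqcscy'; at [30:49] → 'cyujjjjtee.5fsmthcy'.
Every occurrence is swapped for ''.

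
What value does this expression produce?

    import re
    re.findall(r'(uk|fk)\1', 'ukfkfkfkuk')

`\1` is not a pattern — it's the concrete string captured by group 1, re-applied verbatim.
Walking the string: at [2:6] match 'fkfk', group 1 = 'fk'.
With a single group, `findall` returns only what that group captured — 1 item.

['fk']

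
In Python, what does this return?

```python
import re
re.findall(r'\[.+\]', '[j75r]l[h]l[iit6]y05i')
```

['[j75r]l[h]l[iit6]']

Scanning left to right: at [0:17] → '[j75r]l[h]l[iit6]'.
Since nothing is captured, `findall` lists the 1 matched substring directly.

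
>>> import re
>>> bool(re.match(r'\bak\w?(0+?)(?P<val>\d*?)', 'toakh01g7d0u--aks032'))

This matches a word boundary (`\b`, zero-width); then the literal 'ak', then optionally a word character; then one or more of a literal '0' (lazy) (captured); then zero or more of a digit (lazy) (captured as 'val').
`re.match` only tries the pattern at the start of the string.
Here position 0 doesn't satisfy it, so the call returns None, and `bool(None)` is False.

False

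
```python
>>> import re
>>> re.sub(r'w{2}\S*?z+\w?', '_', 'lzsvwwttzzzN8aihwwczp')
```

'lzsv_8aih_'

A non-greedy quantifier consumes as few characters as it can — just enough that the remainder of the pattern still matches from where it stops; whatever follows it matches normally.
Each match is replaced by '_'.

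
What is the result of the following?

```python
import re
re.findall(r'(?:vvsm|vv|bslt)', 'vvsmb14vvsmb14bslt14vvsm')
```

['vvsm', 'vvsm', 'bslt', 'vvsm']

Branches in `(...|...)` are attempted left-to-right; the first branch that allows the whole pattern to succeed is taken.
Walking the string: at [0:4] → 'vvsm'; at [7:11] → 'vvsm'; at [14:18] → 'bslt'; at [20:24] → 'vvsm'.
`findall` yields the raw match text (4 of them) because the pattern has no groups.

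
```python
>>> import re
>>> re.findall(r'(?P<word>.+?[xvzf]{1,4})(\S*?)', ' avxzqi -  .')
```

[(' avxz', '')]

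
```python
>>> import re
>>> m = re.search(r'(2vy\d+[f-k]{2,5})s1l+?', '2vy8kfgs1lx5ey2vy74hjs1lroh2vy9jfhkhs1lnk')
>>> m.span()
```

(0, 10)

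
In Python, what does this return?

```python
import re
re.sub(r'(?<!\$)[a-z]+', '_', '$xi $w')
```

'$x_ $w'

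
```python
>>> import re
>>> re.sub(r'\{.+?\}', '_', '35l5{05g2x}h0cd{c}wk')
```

Because the quantifier is non-greedy, it stops expanding at the earliest point where the rest of the pattern can succeed.
`sub` substitutes '_' at each match site.

'35l5_h0cd_wk'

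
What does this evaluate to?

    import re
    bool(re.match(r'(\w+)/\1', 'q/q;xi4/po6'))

`re.match` won't scan ahead — the pattern has to work from the very first character.
The match spans [0:3] → 'q/q'.

True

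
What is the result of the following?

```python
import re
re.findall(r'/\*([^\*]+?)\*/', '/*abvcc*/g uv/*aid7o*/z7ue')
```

Scanning left to right: at [0:9] match '/*abvcc*/', group 1 = 'abvcc'; at [13:22] match '/*aid7o*/', group 1 = 'aid7o'.
Because there's exactly one group, `findall` drops the full match and keeps group 1 from each hit.

['abvcc', 'aid7o']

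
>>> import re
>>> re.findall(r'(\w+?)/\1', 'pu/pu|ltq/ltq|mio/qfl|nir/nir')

['pu', 'ltq', 'nir']

A backreference is literal: `\1` must see the identical characters the first group matched.
One capturing group, so `findall` returns just the captured substring from each match — 3 in all.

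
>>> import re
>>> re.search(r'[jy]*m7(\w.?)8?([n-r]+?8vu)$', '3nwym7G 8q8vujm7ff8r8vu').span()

The pattern matches zero or more of one of [jy], then the literal 'm7'; then a word character, then optionally any character (captured); then optionally a literal '8'; then one or more of a character in [n-r] (lazy), then the literal '8vu' (captured); then anchored at the end.
The match spans [13:23] → 'jm7ff8r8vu'.

(13, 23)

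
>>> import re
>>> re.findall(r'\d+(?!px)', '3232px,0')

`(?!…)`/`(?<!…)` only lets a position through if the neighbouring text does NOT match; no characters are consumed.
Walking the string: at [0:3] → '323'; at [7:8] → '0'.
Since nothing is captured, `findall` lists the 2 matched substrings directly.

['323', '0']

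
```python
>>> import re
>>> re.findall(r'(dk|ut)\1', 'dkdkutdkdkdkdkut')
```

The backreference `\1` re-matches whatever the first group consumed, character for character.
Walking the string: at [0:4] match 'dkdk', group 1 = 'dk'; at [6:10] match 'dkdk', group 1 = 'dk'; at [10:14] match 'dkdk', group 1 = 'dk'.
Because there's exactly one group, `findall` drops the full match and keeps group 1 from each hit.

['dk', 'dk', 'dk']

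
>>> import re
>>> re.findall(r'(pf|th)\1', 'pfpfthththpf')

`\1` is not a pattern — it's the concrete string captured by group 1, re-applied verbatim.
Scanning left to right: at [0:4] match 'pfpf', group 1 = 'pf'; at [4:8] match 'thth', group 1 = 'th'.
One capturing group, so `findall` returns just the captured substring from each match — 2 in all.

['pf', 'th']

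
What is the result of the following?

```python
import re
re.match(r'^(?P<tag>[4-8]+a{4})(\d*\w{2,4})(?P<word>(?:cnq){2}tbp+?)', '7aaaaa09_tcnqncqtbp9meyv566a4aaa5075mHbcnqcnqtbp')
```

`re.match` won't scan ahead — the pattern has to work from the very first character.
Here the pattern fails at index 0, so the call returns None.

None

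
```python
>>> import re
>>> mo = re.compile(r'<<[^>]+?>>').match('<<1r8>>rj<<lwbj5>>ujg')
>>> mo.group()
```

'<<1r8>>'

With `match`, the pattern is implicitly anchored at the beginning.
The match spans [0:7] → '<<1r8>>'.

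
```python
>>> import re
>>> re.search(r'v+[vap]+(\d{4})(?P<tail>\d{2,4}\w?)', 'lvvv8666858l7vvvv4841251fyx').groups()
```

('8666', '858l')

This matches one or more of the literal 'v', then one or more of one of [vap]; then exactly 4 of a digit (captured); then 2 to 4 of a digit, then optionally a word character (captured as 'tail').
`search` walks the string left to right and returns the first match it finds.
The match spans [1:12] → 'vvv8666858l'.
Captured: group 1 = '8666', group 2 = '858l'.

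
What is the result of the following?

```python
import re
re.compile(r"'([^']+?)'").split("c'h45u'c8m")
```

Matches to split on: at [1:7] → "'h45u'".
Because the pattern has a capturing group, `split` also inserts each captured text between the pieces.

['c', 'h45u', 'c8m']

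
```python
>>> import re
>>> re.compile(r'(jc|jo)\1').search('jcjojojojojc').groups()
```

The match spans [2:6] → 'jojo'.
Captured: group 1 = 'jo'.

('jo',)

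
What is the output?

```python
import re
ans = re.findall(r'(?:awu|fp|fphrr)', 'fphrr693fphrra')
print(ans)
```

['fp', 'fp']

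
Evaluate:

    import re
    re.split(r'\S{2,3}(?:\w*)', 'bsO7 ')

['', ' ']

The pattern matches 2 to 3 of a non-whitespace character; then zero or more of a word character (non-capturing group).
Matches to split on: at [0:4] → 'bsO7'.
The string is cut at each match, leaving 2 pieces.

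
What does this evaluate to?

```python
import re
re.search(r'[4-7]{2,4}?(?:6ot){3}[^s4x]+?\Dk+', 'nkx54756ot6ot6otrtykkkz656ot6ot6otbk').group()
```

This matches 2 to 4 of a character in [4-7] (lazy), then the literal '6ot' repeated 3 times; then one or more of any character except [s4x] (lazy); then a non-digit, then one or more of the literal 'k'.
`re.search` tries every starting position until one works.
The match spans [3:22] → '54756ot6ot6otrtykkk'.

'54756ot6ot6otrtykkk'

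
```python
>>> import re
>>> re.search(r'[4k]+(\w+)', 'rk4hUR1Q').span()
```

(1, 8)

This matches one or more of one of [4k]; then one or more of a word character (captured).
`search` walks the string left to right and returns the first match it finds.
The match spans [1:8] → 'k4hUR1Q'.
Captured: group 1 = 'hUR1Q'.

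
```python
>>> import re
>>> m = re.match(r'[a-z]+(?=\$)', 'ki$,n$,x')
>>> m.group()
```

The positive lookaround only admits positions where the adjacent text matches; those characters stay outside the span.
With `match`, the pattern is implicitly anchored at the beginning.
The match spans [0:2] → 'ki'.

'ki'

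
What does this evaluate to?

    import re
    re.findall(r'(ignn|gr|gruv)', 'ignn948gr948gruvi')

['ignn', 'gr', 'gr']

Alternation tries branches left to right and keeps the first one that lets the overall match succeed at that position.
Matches: at [0:4] match 'ignn', group 1 = 'ignn'; at [7:9] match 'gr', group 1 = 'gr'; at [12:14] match 'gr', group 1 = 'gr'.
One capturing group, so `findall` returns just the captured substring from each match — 3 in all.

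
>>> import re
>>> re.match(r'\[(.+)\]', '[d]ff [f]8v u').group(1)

'd]ff [f'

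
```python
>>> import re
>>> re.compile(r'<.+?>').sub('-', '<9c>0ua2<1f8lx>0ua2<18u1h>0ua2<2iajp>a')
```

'-0ua2-0ua2-0ua2-a'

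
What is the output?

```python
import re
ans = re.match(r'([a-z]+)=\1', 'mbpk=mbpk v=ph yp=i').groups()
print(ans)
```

('mbpk',)

The match spans [0:9] → 'mbpk=mbpk'.
Captured: group 1 = 'mbpk'.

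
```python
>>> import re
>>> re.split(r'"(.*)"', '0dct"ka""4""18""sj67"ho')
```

`re.split` interleaves the captured-group text with the surrounding fragments.

['0dct', 'ka""4""18""sj67', 'ho']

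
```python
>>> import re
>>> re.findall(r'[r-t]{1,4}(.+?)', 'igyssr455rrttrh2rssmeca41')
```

`findall` collects group 1 from each match (3 total).

['4', 'r', 'm']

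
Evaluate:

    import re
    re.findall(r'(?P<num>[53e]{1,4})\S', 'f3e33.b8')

['3e33']

Because there's exactly one group, `findall` drops the full match and keeps group 1 from the one hit.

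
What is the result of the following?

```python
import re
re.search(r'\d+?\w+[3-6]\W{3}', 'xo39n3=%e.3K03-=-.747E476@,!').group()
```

'3K03-=-'

The pattern matches one or more of a digit (lazy); then one or more of a word character, then a character in [3-6], then exactly 3 of a non-word character.
The match spans [10:17] → '3K03-=-'.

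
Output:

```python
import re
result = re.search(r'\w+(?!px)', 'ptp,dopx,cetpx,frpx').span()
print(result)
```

(0, 3)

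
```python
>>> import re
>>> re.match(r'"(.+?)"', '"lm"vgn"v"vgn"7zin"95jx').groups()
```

The match spans [0:4] → '"lm"'.
Captured: group 1 = 'lm'.

('lm',)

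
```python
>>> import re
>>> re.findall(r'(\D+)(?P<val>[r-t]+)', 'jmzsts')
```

The pattern matches one or more of a non-digit (captured); then one or more of a character in [r-t] (captured as 'val').
With 2 capturing groups, `findall` returns a 2-tuple per match.

[('jmzst', 's')]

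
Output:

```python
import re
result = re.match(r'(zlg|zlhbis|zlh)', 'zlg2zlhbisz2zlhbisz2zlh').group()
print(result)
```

zlg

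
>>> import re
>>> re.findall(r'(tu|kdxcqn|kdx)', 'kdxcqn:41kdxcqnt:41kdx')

['kdxcqn', 'kdxcqn', 'kdx']

Alternation tries branches left to right and keeps the first one that lets the overall match succeed at that position.
Matches: at [0:6] match 'kdxcqn', group 1 = 'kdxcqn'; at [9:15] match 'kdxcqn', group 1 = 'kdxcqn'; at [19:22] match 'kdx', group 1 = 'kdx'.
Because there's exactly one group, `findall` drops the full match and keeps group 1 from each hit.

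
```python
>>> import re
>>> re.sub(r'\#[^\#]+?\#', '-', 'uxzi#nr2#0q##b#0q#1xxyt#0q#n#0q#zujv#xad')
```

'uxzi-0q#-0q-0q-0q-xad'

Matches: at [4:9] → '#nr2#'; at [12:15] → '#b#'; at [17:24] → '#1xxyt#'; at [26:29] → '#n#'; at [31:37] → '#zujv#'.
Each match is replaced by '-'.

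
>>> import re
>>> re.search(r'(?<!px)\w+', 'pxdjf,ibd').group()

Because the assertion is negative and zero-width, positions next to the forbidden text are skipped.
Unlike `match`, `search` isn't anchored — it looks for the pattern anywhere in the string.
The match spans [0:5] → 'pxdjf'.

'pxdjf'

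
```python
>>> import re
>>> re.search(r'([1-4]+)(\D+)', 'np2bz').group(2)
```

'bz'

The match spans [2:5] → '2bz'.
Captured: group 1 = '2', group 2 = 'bz'.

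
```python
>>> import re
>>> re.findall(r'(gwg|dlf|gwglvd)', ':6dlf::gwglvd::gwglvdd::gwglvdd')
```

Alternation isn't longest-match — the leftmost alternative that fits at this position is chosen.
With a single group, `findall` returns only what that group captured — 4 items.

['dlf', 'gwg', 'gwg', 'gwg']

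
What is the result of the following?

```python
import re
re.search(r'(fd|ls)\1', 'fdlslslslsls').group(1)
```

'ls'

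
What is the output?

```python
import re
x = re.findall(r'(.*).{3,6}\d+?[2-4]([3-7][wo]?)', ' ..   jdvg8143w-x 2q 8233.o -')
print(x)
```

The pattern matches zero or more of any character (captured); then 3 to 6 of any character, then one or more of a digit (lazy), then a character in [2-4]; then a character in [3-7], then optionally one of [wo] (captured).
With 2 capturing groups, `findall` returns a 2-tuple per match.

[(' ..   jdvg8143w-x 2', '3')]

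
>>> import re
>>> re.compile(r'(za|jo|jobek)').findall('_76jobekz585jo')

['jo', 'jo']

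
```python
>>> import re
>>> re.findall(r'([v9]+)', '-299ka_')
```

['99']

With a single group, `findall` returns only what that group captured — 1 item.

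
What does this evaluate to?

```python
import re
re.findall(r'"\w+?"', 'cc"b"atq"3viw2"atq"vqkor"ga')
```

['"b"', '"3viw2"', '"vqkor"']

Matches: at [2:5] → '"b"'; at [8:15] → '"3viw2"'; at [18:25] → '"vqkor"'.
No capturing groups, so `findall` returns the 3 full match strings.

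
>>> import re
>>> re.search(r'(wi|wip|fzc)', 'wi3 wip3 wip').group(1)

'wi'

The match spans [0:2] → 'wi'.
Captured: group 1 = 'wi'.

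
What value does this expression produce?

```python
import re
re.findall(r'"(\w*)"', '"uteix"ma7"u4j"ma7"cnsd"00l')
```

['uteix', 'u4j', 'cnsd']

Matches: at [0:7] match '"uteix"', group 1 = 'uteix'; at [10:15] match '"u4j"', group 1 = 'u4j'; at [18:24] match '"cnsd"', group 1 = 'cnsd'.
With a single group, `findall` returns only what that group captured — 3 items.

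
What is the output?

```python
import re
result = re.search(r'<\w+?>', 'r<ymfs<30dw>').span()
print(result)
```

(6, 12)

`search` walks the string left to right and returns the first match it finds.
The match spans [6:12] → '<30dw>'.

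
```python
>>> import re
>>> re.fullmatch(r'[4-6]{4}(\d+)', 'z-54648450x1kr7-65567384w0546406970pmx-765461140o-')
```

For `fullmatch`, every character of the input must be accounted for by the pattern.
Here the pattern can't cover the whole string, so the call returns None.

None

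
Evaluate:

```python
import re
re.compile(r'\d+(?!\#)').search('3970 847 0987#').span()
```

(0, 4)

A negative assertion filters positions out without eating any characters.
The match spans [0:4] → '3970'.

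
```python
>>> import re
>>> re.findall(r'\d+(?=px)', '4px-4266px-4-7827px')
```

Because the assertion is zero-width, the text it checks is not consumed and won't appear in the result.
Since nothing is captured, `findall` lists the 3 matched substrings directly.

['4', '4266', '7827']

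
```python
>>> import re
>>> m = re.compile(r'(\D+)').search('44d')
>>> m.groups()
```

('d',)

Pattern: one or more of a non-digit (captured).
`re.search` scans for the first position where the pattern succeeds.
The match spans [2:3] → 'd'.
Captured: group 1 = 'd'.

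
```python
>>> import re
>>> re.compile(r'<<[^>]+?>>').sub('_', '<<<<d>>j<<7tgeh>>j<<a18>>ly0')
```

Matches: at [0:7] → '<<<<d>>'; at [8:17] → '<<7tgeh>>'; at [18:25] → '<<a18>>'.
`sub` substitutes '_' at each match site.

'_j_j_ly0'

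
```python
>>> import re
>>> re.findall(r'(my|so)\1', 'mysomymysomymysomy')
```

After group 1 captures some text, `\1` only succeeds where that same text appears again.
With a single group, `findall` returns only what that group captured — 2 items.

['my', 'my']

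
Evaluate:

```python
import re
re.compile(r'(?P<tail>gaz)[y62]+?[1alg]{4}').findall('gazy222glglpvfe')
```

Pattern: the literal 'ga', then the literal 'z' (captured as 'tail'); then one or more of one of [y62] (lazy), then exactly 4 of one of [1alg].
Walking the string: at [0:11] match 'gazy222glgl', group 1 = 'gaz'.
`findall` collects group 1 from the one match (1 total).

['gaz']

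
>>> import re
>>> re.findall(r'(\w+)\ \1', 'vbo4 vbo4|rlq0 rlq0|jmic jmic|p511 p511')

`\1` is not a pattern — it's the concrete string captured by group 1, re-applied verbatim.
Matches: at [0:9] match 'vbo4 vbo4', group 1 = 'vbo4'; at [10:19] match 'rlq0 rlq0', group 1 = 'rlq0'; at [20:29] match 'jmic jmic', group 1 = 'jmic'; at [30:39] match 'p511 p511', group 1 = 'p511'.
Because there's exactly one group, `findall` drops the full match and keeps group 1 from each hit.

['vbo4', 'rlq0', 'jmic', 'p511']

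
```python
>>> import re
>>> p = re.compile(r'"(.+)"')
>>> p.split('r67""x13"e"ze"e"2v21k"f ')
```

['r67', '"x13"e"ze"e"2v21k', 'f ']

Because the pattern has a capturing group, `split` also inserts each captured text between the pieces.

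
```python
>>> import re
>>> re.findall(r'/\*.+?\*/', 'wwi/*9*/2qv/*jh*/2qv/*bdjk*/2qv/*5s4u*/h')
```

['/*9*/', '/*jh*/', '/*bdjk*/', '/*5s4u*/']

The `?` after the quantifier makes it lazy — it takes as little as possible before letting the rest of the pattern try.
Scanning left to right: at [3:8] → '/*9*/'; at [11:17] → '/*jh*/'; at [20:28] → '/*bdjk*/'; at [31:39] → '/*5s4u*/'.
With no groups in the pattern, `findall` gives back each whole match — 4 here.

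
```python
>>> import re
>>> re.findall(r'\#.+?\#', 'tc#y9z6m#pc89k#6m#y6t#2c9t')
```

A non-greedy quantifier consumes as few characters as it can — just enough that the remainder of the pattern still matches from where it stops; whatever follows it matches normally.
Walking the string: at [2:9] → '#y9z6m#'; at [14:18] → '#6m#'.
`findall` yields the raw match text (2 of them) because the pattern has no groups.

['#y9z6m#', '#6m#']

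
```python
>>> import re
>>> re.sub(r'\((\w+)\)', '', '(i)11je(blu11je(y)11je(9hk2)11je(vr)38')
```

'11je(blu11je11je11je38'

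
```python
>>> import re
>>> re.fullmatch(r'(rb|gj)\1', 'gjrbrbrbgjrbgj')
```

None

`fullmatch` succeeds only if the pattern covers the string from start to end.
Here the string isn't matched end-to-end, so the call returns None.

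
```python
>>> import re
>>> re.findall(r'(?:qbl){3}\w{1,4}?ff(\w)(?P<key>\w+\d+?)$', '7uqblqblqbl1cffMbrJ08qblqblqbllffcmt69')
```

2 groups means the one result is a tuple of 2 captured strings — 1 here.

[('M', 'brJ08qblqblqbllffcmt69')]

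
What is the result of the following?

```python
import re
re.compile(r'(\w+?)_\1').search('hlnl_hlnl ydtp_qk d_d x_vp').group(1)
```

'hlnl'

The backreference `\1` re-matches whatever the first group consumed, character for character.
`search` walks the string left to right and returns the first match it finds.
The match spans [0:9] → 'hlnl_hlnl'.
Captured: group 1 = 'hlnl'.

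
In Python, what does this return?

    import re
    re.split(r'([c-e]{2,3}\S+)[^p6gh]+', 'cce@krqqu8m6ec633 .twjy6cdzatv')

['', 'cce@krqqu8m6ec633', '6', 'cdzat', '']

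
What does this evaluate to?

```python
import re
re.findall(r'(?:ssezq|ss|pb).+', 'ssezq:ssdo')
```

['ssezq:ssdo']

Scanning left to right: at [0:10] → 'ssezq:ssdo'.
`findall` yields the raw match text (1 of them) because the pattern has no groups.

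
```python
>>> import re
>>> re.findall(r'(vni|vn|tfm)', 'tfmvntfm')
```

['tfm', 'vn', 'tfm']

Scanning left to right: at [0:3] match 'tfm', group 1 = 'tfm'; at [3:5] match 'vn', group 1 = 'vn'; at [5:8] match 'tfm', group 1 = 'tfm'.
With a single group, `findall` returns only what that group captured — 3 items.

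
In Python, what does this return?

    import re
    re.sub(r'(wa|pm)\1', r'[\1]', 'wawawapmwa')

'[wa]wapmwa'

After group 1 captures some text, `\1` only succeeds where that same text appears again.
The replacement refers to a captured group, so each match is rewritten using its own captured text.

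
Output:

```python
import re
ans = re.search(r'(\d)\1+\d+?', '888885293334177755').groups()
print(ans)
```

A backreference is literal: `\1` must see the identical characters the first group matched.
`search` walks the string left to right and returns the first match it finds.
The match spans [0:6] → '888885'.
Captured: group 1 = '8'.

('8',)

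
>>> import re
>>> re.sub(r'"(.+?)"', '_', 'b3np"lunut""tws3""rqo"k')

Each match is replaced by '_'.

'b3np___k'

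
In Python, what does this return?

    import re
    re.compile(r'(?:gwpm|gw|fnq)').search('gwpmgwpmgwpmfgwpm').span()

(0, 4)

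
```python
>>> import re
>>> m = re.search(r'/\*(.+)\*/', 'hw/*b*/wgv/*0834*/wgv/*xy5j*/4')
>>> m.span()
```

The match spans [2:29] → '/*b*/wgv/*0834*/wgv/*xy5j*/'.

(2, 29)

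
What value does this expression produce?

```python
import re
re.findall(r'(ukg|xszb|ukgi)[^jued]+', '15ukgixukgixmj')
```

['ukg', 'ukg']

Branches in `(...|...)` are attempted left-to-right; the first branch that allows the whole pattern to succeed is taken.
Because there's exactly one group, `findall` drops the full match and keeps group 1 from each hit.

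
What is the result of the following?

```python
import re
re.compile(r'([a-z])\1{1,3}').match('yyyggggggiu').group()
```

A backreference is literal: `\1` must see the identical characters the first group matched.
`match` is anchored at position 0; if the pattern doesn't fit there, it returns None.
The match spans [0:3] → 'yyy'.
Captured: group 1 = 'y'.

'yyy'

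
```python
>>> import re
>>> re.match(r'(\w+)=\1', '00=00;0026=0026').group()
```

`match` is anchored at position 0; if the pattern doesn't fit there, it returns None.
The match spans [0:5] → '00=00'.

'00=00'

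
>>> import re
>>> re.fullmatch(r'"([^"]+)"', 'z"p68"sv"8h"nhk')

For `fullmatch`, every character of the input must be accounted for by the pattern.
Here there's no way to consume every character, so the call returns None.

None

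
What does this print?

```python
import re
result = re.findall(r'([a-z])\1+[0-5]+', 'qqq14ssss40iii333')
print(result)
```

['q', 's', 'i']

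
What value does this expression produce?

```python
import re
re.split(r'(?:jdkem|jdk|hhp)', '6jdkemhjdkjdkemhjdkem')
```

['6', 'h', '', 'h', '']

Alternation isn't longest-match — the leftmost alternative that fits at this position is chosen.
`split` removes every match and returns the 5 fragments in between.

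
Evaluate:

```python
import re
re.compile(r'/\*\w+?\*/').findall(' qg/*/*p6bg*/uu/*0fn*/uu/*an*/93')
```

Walking the string: at [5:13] → '/*p6bg*/'; at [15:22] → '/*0fn*/'; at [24:30] → '/*an*/'.
With no groups in the pattern, `findall` gives back each whole match — 3 here.

['/*p6bg*/', '/*0fn*/', '/*an*/']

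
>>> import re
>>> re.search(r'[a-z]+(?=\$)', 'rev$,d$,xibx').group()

The `(?=…)`/`(?<=…)` assertion just peeks at neighbouring text; it doesn't advance the match position.
`re.search` scans for the first position where the pattern succeeds.
The match spans [0:3] → 'rev'.

'rev'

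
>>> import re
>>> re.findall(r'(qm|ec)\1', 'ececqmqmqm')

['ec', 'qm']

After group 1 captures some text, `\1` only succeeds where that same text appears again.
With a single group, `findall` returns only what that group captured — 2 items.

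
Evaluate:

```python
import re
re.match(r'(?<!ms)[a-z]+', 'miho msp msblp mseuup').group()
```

'miho'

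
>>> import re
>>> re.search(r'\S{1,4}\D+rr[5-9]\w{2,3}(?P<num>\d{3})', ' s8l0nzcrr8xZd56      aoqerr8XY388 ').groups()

('388',)

The match spans [12:34] → 'Zd56      aoqerr8XY388'.
Captured: group 1 = '388'.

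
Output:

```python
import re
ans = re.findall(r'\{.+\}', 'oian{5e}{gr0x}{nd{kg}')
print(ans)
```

['{5e}{gr0x}{nd{kg}']

Walking the string: at [4:21] → '{5e}{gr0x}{nd{kg}'.
Since nothing is captured, `findall` lists the 1 matched substring directly.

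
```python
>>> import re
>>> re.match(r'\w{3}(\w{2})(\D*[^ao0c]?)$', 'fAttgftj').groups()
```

This matches exactly 3 of a word character; then exactly 2 of a word character (captured); then zero or more of a non-digit, then optionally any character except [ao0c] (captured); then anchored at the end.
`re.match` only tries the pattern at the start of the string.
The match spans [0:8] → 'fAttgftj'.
Captured: group 1 = 'tg', group 2 = 'ftj'.

('tg', 'ftj')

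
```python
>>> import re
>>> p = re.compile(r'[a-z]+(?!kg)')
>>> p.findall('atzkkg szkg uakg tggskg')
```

['atzkkg', 'szkg', 'uakg', 'tggskg']

The negative lookaround is zero-width — it rules out positions where the adjacent text would match, without consuming anything.
Scanning left to right: at [0:6] → 'atzkkg'; at [7:11] → 'szkg'; at [12:16] → 'uakg'; at [17:23] → 'tggskg'.
`findall` yields the raw match text (4 of them) because the pattern has no groups.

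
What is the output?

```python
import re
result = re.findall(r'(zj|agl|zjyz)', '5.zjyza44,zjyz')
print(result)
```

`|` is ordered: at each position the engine commits to the first alternative that works.
Matches: at [2:4] match 'zj', group 1 = 'zj'; at [10:12] match 'zj', group 1 = 'zj'.
With a single group, `findall` returns only what that group captured — 2 items.

['zj', 'zj']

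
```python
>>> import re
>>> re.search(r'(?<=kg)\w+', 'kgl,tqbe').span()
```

Because the assertion is zero-width, the text it checks is not consumed and won't appear in the result.
The match spans [2:3] → 'l'.

(2, 3)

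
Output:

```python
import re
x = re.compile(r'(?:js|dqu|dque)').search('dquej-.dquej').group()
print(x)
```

Alternation isn't longest-match — the leftmost alternative that fits at this position is chosen.
The match spans [0:3] → 'dqu'.

dqu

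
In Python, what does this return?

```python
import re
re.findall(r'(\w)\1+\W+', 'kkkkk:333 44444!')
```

['k', '3', '4']

`\1` is not a pattern — it's the concrete string captured by group 1, re-applied verbatim.
Matches: at [0:6] match 'kkkkk:', group 1 = 'k'; at [6:10] match '333 ', group 1 = '3'; at [10:16] match '44444!', group 1 = '4'.
`findall` collects group 1 from each match (3 total).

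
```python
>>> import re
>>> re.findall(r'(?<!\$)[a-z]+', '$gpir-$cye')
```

['pir', 'ye']

Because the assertion is negative and zero-width, positions next to the forbidden text are skipped.
Since nothing is captured, `findall` lists the 2 matched substrings directly.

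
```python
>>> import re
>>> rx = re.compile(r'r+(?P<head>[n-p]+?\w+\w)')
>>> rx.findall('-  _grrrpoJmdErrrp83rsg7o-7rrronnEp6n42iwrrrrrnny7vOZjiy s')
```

Pattern: one or more of a literal 'r'; then one or more of a character in [n-p] (lazy), then one or more of a word character, then a word character (captured as 'head').
Matches: at [5:25] match 'rrrpoJmdErrrp83rsg7o', group 1 = 'poJmdErrrp83rsg7o'; at [27:56] match 'rrronnEp6n42iwrrrrrnny7vOZjiy', group 1 = 'onnEp6n42iwrrrrrnny7vOZjiy'.
With a single group, `findall` returns only what that group captured — 2 items.

['poJmdErrrp83rsg7o', 'onnEp6n42iwrrrrrnny7vOZjiy']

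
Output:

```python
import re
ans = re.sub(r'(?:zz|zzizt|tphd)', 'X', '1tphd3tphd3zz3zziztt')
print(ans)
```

Branches in `(...|...)` are attempted left-to-right; the first branch that allows the whole pattern to succeed is taken.
Matches: at [1:5] → 'tphd'; at [6:10] → 'tphd'; at [11:13] → 'zz'; at [14:16] → 'zz'.
`sub` substitutes 'X' at each match site.

1X3X3X3Xiztt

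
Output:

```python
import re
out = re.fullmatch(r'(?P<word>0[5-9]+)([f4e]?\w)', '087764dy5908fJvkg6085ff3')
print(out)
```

None

This matches the literal '0', then one or more of a character in [5-9] (captured as 'word'); then optionally one of [f4e], then a word character (captured).
`fullmatch` succeeds only if the pattern covers the string from start to end.
Here the pattern can't cover the whole string, so the call returns None.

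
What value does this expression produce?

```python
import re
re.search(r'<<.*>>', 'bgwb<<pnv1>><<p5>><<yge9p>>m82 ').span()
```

(4, 27)

`re.search` tries every starting position until one works.
The match spans [4:27] → '<<pnv1>><<p5>><<yge9p>>'.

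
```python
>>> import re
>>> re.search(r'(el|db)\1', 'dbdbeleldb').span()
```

(0, 4)

`\1` is not a pattern — it's the concrete string captured by group 1, re-applied verbatim.
The match spans [0:4] → 'dbdb'.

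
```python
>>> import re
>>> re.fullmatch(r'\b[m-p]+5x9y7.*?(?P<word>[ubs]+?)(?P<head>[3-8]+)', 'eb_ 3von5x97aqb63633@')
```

None

Pattern: a word boundary (`\b`, zero-width); then one or more of a character in [m-p], then the literal '5x', then the literal '9y7'; then zero or more of any character (lazy); then one or more of one of [ubs] (lazy) (captured as 'word'); then one or more of a character in [3-8] (captured as 'head').
For `fullmatch`, every character of the input must be accounted for by the pattern.
Here the pattern can't cover the whole string, so the call returns None.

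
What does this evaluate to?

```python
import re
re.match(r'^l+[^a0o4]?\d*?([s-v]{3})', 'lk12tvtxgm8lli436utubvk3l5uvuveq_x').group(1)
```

The match spans [0:7] → 'lk12tvt'.
Captured: group 1 = 'tvt'.

'tvt'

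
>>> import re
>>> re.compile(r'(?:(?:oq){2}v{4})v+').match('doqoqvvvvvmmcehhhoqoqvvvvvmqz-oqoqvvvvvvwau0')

None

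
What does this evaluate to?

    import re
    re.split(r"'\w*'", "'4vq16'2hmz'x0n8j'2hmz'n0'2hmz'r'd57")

['', '2hmz', '2hmz', '2hmz', 'd57']

Matches to split on: at [0:7] → "'4vq16'"; at [11:18] → "'x0n8j'"; at [22:26] → "'n0'"; at [30:33] → "'r'".
The string is cut at each match, leaving 5 pieces.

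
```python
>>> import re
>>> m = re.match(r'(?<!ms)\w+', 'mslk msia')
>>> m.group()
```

The negative lookahead/lookbehind blocks any match where the forbidden context is present.
`re.match` only tries the pattern at the start of the string.
The match spans [0:4] → 'mslk'.

'mslk'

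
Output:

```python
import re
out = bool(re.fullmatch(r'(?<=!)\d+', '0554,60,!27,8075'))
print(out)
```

Lookahead/lookbehind check context without consuming it, so the matched span excludes the asserted characters.
For `fullmatch`, every character of the input must be accounted for by the pattern.
Here there's no way to consume every character, so the call returns None, and `bool(None)` is False.

False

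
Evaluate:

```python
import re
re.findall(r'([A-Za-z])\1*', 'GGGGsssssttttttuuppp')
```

`\1` has to match the exact text group 1 already captured.
With a single group, `findall` returns only what that group captured — 5 items.

['G', 's', 't', 'u', 'p']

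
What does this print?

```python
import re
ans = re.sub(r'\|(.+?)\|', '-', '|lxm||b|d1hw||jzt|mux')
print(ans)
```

--d1hw-mux

With the lazy modifier that quantifier settles for the fewest repetitions that let the rest of the pattern succeed (the atoms after it are unaffected and can still be greedy).
`sub` substitutes '-' at each match site.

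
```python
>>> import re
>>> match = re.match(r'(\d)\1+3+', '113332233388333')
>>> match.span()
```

(0, 5)

`\1` has to match the exact text group 1 already captured.
`re.match` only tries the pattern at the start of the string.
The match spans [0:5] → '11333'.
Captured: group 1 = '1'.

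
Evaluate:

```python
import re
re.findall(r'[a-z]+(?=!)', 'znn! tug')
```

['znn']

The `(?=…)`/`(?<=…)` assertion just peeks at neighbouring text; it doesn't advance the match position.
Matches: at [0:3] → 'znn'.
Since nothing is captured, `findall` lists the 1 matched substring directly.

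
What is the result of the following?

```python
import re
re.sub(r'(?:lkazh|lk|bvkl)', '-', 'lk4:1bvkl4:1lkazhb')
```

Alternation tries branches left to right and keeps the first one that lets the overall match succeed at that position.
`sub` substitutes '-' at each match site.

'-4:1-4:1-b'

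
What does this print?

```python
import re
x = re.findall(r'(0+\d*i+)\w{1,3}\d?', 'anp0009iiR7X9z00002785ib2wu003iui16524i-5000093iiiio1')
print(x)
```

Pattern: one or more of the literal '0', then zero or more of a digit, then one or more of the literal 'i' (captured); then 1 to 3 of a word character, then optionally a digit.
With a single group, `findall` returns only what that group captured — 4 items.

['0009ii', '00002785i', '003i', '000093iiii']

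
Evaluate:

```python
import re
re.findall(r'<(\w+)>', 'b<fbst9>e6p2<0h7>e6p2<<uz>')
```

['fbst9', '0h7', 'uz']

Walking the string: at [1:8] match '<fbst9>', group 1 = 'fbst9'; at [12:17] match '<0h7>', group 1 = '0h7'; at [22:26] match '<uz>', group 1 = 'uz'.
One capturing group, so `findall` returns just the captured substring from each match — 3 in all.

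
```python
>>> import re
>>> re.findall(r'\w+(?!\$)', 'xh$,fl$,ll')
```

['x', 'f', 'll']

`(?!…)`/`(?<!…)` only lets a position through if the neighbouring text does NOT match; no characters are consumed.
Matches: at [0:1] → 'x'; at [4:5] → 'f'; at [8:10] → 'll'.
`findall` yields the raw match text (3 of them) because the pattern has no groups.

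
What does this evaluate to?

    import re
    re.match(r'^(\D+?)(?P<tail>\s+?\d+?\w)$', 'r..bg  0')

None

With `match`, the pattern is implicitly anchored at the beginning.
Here position 0 doesn't satisfy it, so the call returns None.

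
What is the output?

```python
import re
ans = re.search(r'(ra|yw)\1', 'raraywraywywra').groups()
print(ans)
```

('ra',)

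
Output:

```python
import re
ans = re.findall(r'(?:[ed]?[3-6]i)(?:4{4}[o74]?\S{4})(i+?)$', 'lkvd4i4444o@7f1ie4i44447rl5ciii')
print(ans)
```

['iii']

Pattern: optionally one of [ed], then a character in [3-6], then the literal 'i' (non-capturing group); then exactly 4 of the literal '4', then optionally one of [o74], then exactly 4 of a non-whitespace character (non-capturing group); then one or more of a literal 'i' (lazy) (captured); then anchored at the end.
Matches: at [16:31] match 'e4i44447rl5ciii', group 1 = 'iii'.
Because there's exactly one group, `findall` drops the full match and keeps group 1 from the one hit.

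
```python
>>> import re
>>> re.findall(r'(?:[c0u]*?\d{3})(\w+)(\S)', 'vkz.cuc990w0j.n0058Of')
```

[('w0j', '.'), ('8O', 'f')]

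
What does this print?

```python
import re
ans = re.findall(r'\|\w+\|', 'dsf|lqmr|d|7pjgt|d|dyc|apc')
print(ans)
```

No capturing groups, so `findall` returns the 3 full match strings.

['|lqmr|', '|7pjgt|', '|dyc|']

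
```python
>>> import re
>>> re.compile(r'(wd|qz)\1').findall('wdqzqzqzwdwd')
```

A backreference is literal: `\1` must see the identical characters the first group matched.
Walking the string: at [2:6] match 'qzqz', group 1 = 'qz'; at [8:12] match 'wdwd', group 1 = 'wd'.
One capturing group, so `findall` returns just the captured substring from each match — 2 in all.

['qz', 'wd']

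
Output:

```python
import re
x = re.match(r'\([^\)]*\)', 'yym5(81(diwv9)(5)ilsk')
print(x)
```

`re.match` won't scan ahead — the pattern has to work from the very first character.
Here the pattern fails at index 0, so the call returns None.

None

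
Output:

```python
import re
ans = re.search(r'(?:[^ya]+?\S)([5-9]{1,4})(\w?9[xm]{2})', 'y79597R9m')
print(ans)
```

Here the pattern never matches, so the call returns None.

None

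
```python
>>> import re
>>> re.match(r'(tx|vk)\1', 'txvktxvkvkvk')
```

None

`\1` has to match the exact text group 1 already captured.
`re.match` only tries the pattern at the start of the string.
Here position 0 doesn't satisfy it, so the call returns None.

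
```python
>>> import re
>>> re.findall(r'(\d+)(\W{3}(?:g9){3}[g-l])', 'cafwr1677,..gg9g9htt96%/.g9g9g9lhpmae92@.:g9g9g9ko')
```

[('96', '%/.g9g9g9l'), ('92', '@.:g9g9g9k')]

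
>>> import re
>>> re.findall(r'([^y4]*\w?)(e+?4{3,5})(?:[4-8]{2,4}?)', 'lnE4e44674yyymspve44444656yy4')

[('mspv', 'e44444')]

The pattern matches zero or more of any character except [y4], then optionally a word character (captured); then one or more of the literal 'e' (lazy), then 3 to 5 of a literal '4' (captured); then 2 to 4 of a character in [4-8] (lazy) (non-capturing group).
Multiple groups make `findall` return tuples — one 2-tuple for the one match.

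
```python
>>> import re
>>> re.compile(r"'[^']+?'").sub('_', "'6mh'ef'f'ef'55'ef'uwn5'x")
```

'_ef_ef_ef_x'

Matches: at [0:5] → "'6mh'"; at [7:10] → "'f'"; at [12:16] → "'55'"; at [18:24] → "'uwn5'".
Each match is replaced by '_'.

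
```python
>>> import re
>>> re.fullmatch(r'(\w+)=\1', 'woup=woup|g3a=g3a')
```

None

`re.fullmatch` requires the pattern to consume the entire string.
Here the pattern can't cover the whole string, so the call returns None.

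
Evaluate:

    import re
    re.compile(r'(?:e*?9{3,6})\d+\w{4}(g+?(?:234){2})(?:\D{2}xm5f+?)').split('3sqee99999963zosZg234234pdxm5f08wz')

['3sq', 'g234234', '08wz']

This matches zero or more of the literal 'e' (lazy), then 3 to 6 of the literal '9' (non-capturing group); then one or more of a digit, then exactly 4 of a word character; then one or more of a literal 'g' (lazy), then the literal '234' repeated 2 times (captured); then exactly 2 of a non-digit, then the literal 'xm5', then one or more of the literal 'f' (lazy) (non-capturing group).
Matches to split on: at [3:30] → 'ee99999963zosZg234234pdxm5f'.
Because the pattern has a capturing group, `split` also inserts each captured text between the pieces.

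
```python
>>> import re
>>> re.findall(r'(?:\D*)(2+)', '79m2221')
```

Pattern: zero or more of a non-digit (non-capturing group); then one or more of a literal '2' (captured).
Walking the string: at [2:6] match 'm222', group 1 = '222'.
Because there's exactly one group, `findall` drops the full match and keeps group 1 from the one hit.

['222']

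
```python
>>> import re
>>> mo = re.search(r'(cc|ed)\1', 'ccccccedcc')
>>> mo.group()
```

'cccc'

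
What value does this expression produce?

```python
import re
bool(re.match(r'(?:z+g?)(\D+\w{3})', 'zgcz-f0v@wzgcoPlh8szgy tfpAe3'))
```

`match` is anchored at position 0; if the pattern doesn't fit there, it returns None.
The match spans [0:8] → 'zgcz-f0v'.

True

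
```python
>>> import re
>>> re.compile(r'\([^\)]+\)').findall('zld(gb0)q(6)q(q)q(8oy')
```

['(gb0)', '(6)', '(q)']

Walking the string: at [3:8] → '(gb0)'; at [9:12] → '(6)'; at [13:16] → '(q)'.
Since nothing is captured, `findall` lists the 3 matched substrings directly.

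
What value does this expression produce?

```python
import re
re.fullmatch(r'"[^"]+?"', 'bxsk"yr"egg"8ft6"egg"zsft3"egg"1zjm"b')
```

None

`re.fullmatch` is like wrapping the pattern in `^…$` (in single-line mode).
Here there's no way to consume every character, so the call returns None.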